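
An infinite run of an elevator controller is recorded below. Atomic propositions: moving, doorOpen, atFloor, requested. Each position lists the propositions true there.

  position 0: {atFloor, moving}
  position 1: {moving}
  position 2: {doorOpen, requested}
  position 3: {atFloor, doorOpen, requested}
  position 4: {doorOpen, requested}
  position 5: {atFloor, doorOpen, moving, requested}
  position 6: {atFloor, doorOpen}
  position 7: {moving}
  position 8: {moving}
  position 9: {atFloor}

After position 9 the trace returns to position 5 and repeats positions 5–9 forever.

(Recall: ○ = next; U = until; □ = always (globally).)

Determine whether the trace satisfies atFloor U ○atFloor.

No

Walking from position 0: at position 1, ○atFloor has not yet held and atFloor fails, so atFloor U ○atFloor is false.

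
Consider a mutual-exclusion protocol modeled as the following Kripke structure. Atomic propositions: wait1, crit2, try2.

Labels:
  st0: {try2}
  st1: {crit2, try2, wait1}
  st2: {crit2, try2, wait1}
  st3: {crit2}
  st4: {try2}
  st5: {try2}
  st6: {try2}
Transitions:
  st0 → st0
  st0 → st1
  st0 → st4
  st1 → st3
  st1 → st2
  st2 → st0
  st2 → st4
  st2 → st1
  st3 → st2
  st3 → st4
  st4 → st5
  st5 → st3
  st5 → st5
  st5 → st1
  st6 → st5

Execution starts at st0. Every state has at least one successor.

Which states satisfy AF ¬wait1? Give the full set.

{st0, st3, st4, st5, st6}

States satisfying ¬wait1: {st0, st3, st4, st5, st6}.
States satisfying AF ¬wait1: {st0, st3, st4, st5, st6}.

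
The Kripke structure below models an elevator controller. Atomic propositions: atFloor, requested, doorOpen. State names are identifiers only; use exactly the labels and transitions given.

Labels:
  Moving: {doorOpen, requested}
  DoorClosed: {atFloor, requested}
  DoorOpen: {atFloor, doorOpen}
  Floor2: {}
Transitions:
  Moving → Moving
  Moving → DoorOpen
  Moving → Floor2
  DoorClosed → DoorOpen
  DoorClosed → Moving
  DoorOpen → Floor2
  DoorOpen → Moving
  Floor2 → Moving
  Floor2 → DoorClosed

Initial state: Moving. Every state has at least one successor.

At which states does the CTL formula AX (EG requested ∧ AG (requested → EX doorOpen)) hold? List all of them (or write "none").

States satisfying EG requested ∧ AG (requested → EX doorOpen): {Moving, DoorClosed}.
States satisfying AX (EG requested ∧ AG (requested → EX doorOpen)): {Floor2}.

{Floor2}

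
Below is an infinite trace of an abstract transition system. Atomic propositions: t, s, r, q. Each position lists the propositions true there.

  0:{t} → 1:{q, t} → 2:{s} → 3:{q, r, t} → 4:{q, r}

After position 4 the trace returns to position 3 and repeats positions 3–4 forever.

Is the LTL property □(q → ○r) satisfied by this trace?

Violated

q → ○r must hold at every position from 0 onward. It fails at position 1, so □(q → ○r) is false.
Positions where q holds: 1, 3, 4.
Check ○r at each: 1→fails, 3→ok, 4→ok.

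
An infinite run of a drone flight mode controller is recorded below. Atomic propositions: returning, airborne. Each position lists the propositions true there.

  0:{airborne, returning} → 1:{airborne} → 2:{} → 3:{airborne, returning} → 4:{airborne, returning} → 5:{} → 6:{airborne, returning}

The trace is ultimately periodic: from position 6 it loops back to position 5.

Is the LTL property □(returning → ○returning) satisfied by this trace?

Violated

returning → ○returning must hold at every position from 0 onward. It fails at position 0, so □(returning → ○returning) is false.
Positions where returning holds: 0, 3, 4, 6.
Check ○returning at each: 0→fails, 3→ok, 4→fails, 6→fails.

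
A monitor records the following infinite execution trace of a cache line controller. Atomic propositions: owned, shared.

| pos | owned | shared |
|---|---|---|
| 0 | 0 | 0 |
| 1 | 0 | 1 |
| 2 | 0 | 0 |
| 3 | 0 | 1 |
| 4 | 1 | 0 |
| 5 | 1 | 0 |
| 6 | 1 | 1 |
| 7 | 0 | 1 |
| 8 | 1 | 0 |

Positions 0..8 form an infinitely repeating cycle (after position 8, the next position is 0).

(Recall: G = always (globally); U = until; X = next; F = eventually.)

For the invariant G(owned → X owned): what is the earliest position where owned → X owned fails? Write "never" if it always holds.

Check owned → X owned at each position in order: 0 ✓, 1 ✓, 2 ✓, 3 ✓, 4 ✓, 5 ✓.
At position 6 the labels are {owned, shared} and the next position 7 has {shared}, so owned → X owned is false there. This is the first violation.

6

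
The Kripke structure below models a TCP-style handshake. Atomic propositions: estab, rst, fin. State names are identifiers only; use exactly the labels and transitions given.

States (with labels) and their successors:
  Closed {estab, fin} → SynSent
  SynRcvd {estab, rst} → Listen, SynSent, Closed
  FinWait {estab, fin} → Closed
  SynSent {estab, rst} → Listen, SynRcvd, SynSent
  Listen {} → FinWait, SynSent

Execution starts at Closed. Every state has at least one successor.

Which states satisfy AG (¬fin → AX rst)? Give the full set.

States satisfying ¬fin → AX rst: {Closed, FinWait}.
States satisfying AG (¬fin → AX rst): ∅.

none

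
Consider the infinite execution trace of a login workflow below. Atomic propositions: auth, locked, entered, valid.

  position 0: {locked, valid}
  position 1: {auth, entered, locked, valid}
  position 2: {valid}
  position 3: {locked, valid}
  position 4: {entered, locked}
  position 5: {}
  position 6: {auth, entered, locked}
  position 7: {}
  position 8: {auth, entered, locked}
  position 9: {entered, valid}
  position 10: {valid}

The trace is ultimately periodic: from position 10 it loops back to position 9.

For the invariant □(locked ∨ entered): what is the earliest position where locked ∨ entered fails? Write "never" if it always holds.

Check locked ∨ entered at each position in order: 0 ✓, 1 ✓.
At position 2 the labels are {valid}, so locked ∨ entered is false there. This is the first violation.

2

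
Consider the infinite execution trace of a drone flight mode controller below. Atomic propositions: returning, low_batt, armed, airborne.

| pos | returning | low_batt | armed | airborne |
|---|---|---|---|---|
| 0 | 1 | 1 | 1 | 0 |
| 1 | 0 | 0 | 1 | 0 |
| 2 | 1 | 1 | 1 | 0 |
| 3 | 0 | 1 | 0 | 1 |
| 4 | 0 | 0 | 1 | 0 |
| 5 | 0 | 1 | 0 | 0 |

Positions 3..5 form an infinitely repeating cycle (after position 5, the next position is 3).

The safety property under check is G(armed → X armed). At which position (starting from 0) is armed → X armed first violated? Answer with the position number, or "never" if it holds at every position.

2

Check armed → X armed at each position in order: 0 ✓, 1 ✓.
At position 2 the labels are {armed, low_batt, returning} and the next position 3 has {airborne, low_batt}, so armed → X armed is false there. This is the first violation.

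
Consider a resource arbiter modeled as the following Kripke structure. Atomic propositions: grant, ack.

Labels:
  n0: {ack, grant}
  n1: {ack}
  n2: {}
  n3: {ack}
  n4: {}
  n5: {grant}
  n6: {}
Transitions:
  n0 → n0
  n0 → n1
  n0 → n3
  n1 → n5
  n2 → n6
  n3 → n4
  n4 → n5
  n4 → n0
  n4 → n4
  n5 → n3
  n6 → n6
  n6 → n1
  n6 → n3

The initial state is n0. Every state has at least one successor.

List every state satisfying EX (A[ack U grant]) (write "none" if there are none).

States satisfying A[ack U grant]: {n0, n1, n5}.
States satisfying EX (A[ack U grant]): {n0, n1, n4, n6}.

{n0, n1, n4, n6}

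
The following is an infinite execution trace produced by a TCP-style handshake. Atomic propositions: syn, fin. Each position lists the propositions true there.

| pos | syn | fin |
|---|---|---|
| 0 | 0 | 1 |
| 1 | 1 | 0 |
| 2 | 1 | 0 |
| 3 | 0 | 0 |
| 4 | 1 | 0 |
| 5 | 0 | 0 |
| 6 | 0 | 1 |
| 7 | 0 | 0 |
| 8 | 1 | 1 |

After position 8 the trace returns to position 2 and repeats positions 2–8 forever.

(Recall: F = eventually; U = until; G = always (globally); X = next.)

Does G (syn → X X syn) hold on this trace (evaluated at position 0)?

syn → X X syn must hold at every position from 0 onward. It fails at position 1, so G (syn → X X syn) is false.
Positions where syn holds: 1, 2, 4, 8.
Check X X syn at each: 1→fails, 2→ok, 4→fails, 8→fails.

Does not hold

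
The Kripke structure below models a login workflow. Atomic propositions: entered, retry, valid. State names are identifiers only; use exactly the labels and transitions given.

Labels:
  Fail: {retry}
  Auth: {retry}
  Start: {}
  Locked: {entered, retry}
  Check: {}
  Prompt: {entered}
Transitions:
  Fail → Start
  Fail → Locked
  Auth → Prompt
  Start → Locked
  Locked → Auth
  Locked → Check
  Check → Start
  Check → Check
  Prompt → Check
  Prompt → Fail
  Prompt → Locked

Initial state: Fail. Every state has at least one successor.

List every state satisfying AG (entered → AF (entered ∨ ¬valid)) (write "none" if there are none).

States satisfying entered → AF (entered ∨ ¬valid): {Fail, Auth, Start, Locked, Check, Prompt}.
States satisfying AG (entered → AF (entered ∨ ¬valid)): {Fail, Auth, Start, Locked, Check, Prompt}.

{Fail, Auth, Start, Locked, Check, Prompt}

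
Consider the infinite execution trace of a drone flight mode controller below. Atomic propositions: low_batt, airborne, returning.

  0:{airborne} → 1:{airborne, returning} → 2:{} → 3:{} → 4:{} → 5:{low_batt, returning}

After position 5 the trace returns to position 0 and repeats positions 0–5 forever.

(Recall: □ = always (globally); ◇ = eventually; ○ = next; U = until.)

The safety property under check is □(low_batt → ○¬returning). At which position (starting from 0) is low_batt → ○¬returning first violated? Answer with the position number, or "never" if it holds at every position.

low_batt → ○¬returning holds at every position 0..5, and those are all the positions the trace ever visits, so the invariant □(low_batt → ○¬returning) is never violated.

never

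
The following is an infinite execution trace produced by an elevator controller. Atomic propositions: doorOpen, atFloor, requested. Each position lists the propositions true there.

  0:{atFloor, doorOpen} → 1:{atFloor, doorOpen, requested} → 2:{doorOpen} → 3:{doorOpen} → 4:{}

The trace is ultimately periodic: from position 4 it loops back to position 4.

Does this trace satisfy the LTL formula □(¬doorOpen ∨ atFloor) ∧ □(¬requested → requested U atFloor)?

¬doorOpen ∨ atFloor must hold at every position from 0 onward. It fails at position 2, so □(¬doorOpen ∨ atFloor) is false.
¬requested → requested U atFloor must hold at every position from 0 onward. It fails at position 2, so □(¬requested → requested U atFloor) is false.
Positions where ¬requested holds: 0, 2, 3, 4.
Check requested U atFloor at each: 0→ok, 2→fails, 3→fails, 4→fails.
At position 0: □(¬doorOpen ∨ atFloor) is false; □(¬requested → requested U atFloor) is false; so □(¬doorOpen ∨ atFloor) ∧ □(¬requested → requested U atFloor) is false.

Does not hold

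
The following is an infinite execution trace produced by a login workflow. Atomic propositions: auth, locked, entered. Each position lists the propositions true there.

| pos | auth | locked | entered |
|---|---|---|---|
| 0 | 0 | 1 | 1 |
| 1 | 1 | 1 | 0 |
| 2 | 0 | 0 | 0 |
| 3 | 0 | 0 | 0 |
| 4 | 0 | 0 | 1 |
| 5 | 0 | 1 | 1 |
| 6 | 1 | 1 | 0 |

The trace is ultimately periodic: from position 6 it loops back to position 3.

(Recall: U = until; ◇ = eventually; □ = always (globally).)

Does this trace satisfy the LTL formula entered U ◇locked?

Yes

Walking from position 0: ◇locked first holds at position 0, and entered holds at every earlier position along the way, so entered U ◇locked holds.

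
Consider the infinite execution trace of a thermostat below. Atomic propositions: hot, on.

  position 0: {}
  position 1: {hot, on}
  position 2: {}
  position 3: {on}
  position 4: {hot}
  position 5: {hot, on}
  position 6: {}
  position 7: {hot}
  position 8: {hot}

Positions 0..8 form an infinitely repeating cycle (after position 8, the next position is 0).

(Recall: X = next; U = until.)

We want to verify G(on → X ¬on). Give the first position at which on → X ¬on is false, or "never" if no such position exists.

on → X ¬on holds at every position 0..8, and those are all the positions the trace ever visits, so the invariant G(on → X ¬on) is never violated.

never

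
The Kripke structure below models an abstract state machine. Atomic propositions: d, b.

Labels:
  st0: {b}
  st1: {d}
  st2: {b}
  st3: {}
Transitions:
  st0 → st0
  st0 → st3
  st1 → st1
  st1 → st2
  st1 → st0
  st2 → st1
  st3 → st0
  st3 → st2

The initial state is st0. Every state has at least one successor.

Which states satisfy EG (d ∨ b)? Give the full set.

States satisfying d ∨ b: {st0, st1, st2}.
States satisfying EG (d ∨ b): {st0, st1, st2}.

{st0, st1, st2}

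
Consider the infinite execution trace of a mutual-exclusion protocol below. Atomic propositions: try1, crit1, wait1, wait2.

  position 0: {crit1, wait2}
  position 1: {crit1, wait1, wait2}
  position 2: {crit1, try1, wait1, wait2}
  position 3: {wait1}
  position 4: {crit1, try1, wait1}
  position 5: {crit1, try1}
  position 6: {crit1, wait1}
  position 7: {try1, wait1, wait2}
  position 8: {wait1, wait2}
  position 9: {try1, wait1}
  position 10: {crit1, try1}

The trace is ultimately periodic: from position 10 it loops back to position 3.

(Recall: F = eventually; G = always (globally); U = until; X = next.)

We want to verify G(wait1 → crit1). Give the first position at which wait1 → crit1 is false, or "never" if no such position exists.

Check wait1 → crit1 at each position in order: 0 ✓, 1 ✓, 2 ✓.
At position 3 the labels are {wait1}, so wait1 → crit1 is false there. This is the first violation.

3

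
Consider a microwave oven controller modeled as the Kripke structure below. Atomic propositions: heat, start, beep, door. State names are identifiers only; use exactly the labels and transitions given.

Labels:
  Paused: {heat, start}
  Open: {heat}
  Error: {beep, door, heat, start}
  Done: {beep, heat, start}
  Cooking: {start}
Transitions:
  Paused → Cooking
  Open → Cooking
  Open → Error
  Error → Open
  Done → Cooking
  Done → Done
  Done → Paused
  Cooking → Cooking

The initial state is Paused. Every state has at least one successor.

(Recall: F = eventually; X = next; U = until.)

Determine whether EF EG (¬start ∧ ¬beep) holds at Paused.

Does not hold

States satisfying EG (¬start ∧ ¬beep): ∅.
States satisfying EF EG (¬start ∧ ¬beep): ∅.
No suitable path/successor from Paused witnesses the formula.
Paused ∉ Sat(EF EG (¬start ∧ ¬beep)).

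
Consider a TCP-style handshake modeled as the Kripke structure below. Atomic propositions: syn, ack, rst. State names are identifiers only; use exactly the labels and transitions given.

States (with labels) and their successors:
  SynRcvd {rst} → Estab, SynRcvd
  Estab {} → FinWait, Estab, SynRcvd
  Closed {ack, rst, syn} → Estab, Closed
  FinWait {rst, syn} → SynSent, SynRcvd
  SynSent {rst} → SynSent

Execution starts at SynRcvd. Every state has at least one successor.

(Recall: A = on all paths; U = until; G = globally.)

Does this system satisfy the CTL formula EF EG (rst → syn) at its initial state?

States satisfying EG (rst → syn): {Estab, Closed}.
States satisfying EF EG (rst → syn): {SynRcvd, Estab, Closed, FinWait}.
Some path from SynRcvd reaches a state where EG (rst → syn) holds.
SynRcvd ∈ Sat(EF EG (rst → syn)).

Holds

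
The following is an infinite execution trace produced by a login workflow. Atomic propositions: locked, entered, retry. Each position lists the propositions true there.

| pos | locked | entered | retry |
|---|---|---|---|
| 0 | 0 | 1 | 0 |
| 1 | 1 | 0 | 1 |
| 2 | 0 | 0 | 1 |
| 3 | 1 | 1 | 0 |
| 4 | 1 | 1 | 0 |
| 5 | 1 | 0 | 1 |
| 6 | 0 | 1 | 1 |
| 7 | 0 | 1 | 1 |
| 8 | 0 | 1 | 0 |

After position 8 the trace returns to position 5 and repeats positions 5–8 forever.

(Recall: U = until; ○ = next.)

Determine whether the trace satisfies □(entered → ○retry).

No

entered → ○retry must hold at every position from 0 onward. It fails at position 3, so □(entered → ○retry) is false.
Positions where entered holds: 0, 3, 4, 6, 7, 8.
Check ○retry at each: 0→ok, 3→fails, 4→ok, 6→ok, 7→fails, 8→ok.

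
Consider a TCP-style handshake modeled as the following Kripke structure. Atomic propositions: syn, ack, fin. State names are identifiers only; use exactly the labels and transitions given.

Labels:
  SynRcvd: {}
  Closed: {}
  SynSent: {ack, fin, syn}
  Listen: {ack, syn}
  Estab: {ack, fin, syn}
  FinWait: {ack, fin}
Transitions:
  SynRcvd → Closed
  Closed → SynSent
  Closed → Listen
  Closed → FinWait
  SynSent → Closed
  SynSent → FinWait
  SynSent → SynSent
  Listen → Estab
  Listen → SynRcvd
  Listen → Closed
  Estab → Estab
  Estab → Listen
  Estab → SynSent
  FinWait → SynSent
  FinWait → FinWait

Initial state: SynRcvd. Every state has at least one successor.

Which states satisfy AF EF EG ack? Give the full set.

States satisfying EF EG ack: {SynRcvd, Closed, SynSent, Listen, Estab, FinWait}.
States satisfying AF EF EG ack: {SynRcvd, Closed, SynSent, Listen, Estab, FinWait}.

{SynRcvd, Closed, SynSent, Listen, Estab, FinWait}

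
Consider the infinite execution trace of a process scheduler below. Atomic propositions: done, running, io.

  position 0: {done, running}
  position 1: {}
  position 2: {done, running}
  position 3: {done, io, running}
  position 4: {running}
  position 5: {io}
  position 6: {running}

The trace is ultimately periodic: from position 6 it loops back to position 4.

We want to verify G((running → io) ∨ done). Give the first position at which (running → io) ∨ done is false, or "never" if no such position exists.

Check (running → io) ∨ done at each position in order: 0 ✓, 1 ✓, 2 ✓, 3 ✓.
At position 4 the labels are {running}, so (running → io) ∨ done is false there. This is the first violation.

4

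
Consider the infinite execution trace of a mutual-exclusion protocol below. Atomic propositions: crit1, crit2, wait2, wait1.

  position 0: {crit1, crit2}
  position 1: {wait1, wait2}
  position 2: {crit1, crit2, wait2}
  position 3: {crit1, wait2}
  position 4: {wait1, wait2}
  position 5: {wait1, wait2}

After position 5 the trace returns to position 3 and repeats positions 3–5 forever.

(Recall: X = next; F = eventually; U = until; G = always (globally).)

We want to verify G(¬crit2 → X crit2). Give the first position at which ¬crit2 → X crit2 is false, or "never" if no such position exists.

3

Check ¬crit2 → X crit2 at each position in order: 0 ✓, 1 ✓, 2 ✓.
At position 3 the labels are {crit1, wait2} and the next position 4 has {wait1, wait2}, so ¬crit2 → X crit2 is false there. This is the first violation.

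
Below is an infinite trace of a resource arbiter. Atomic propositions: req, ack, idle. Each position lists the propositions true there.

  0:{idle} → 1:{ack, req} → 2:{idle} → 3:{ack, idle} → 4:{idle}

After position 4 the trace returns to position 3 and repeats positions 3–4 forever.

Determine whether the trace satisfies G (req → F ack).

req → F ack holds at every position 0..4, and those are all positions ever visited, so G (req → F ack) holds.
Positions where req holds: 1.
Check F ack at each: 1→ok.

Yes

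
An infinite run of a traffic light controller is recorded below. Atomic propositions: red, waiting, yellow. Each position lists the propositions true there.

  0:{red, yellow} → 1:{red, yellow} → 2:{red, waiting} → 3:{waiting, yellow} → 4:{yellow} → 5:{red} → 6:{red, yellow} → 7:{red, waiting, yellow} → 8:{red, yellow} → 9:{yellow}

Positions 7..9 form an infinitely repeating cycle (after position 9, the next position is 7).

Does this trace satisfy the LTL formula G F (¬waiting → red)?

Yes

F (¬waiting → red) holds at every position 0..9, and those are all positions ever visited, so G F (¬waiting → red) holds.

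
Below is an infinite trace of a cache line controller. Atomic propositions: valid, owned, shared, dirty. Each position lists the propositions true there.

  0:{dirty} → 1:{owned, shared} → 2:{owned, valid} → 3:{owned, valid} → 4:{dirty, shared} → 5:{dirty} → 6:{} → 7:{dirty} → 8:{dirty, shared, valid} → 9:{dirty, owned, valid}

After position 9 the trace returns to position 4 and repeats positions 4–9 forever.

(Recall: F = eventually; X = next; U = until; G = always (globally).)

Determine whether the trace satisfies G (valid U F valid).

Holds

valid U F valid holds at every position 0..9, and those are all positions ever visited, so G (valid U F valid) holds.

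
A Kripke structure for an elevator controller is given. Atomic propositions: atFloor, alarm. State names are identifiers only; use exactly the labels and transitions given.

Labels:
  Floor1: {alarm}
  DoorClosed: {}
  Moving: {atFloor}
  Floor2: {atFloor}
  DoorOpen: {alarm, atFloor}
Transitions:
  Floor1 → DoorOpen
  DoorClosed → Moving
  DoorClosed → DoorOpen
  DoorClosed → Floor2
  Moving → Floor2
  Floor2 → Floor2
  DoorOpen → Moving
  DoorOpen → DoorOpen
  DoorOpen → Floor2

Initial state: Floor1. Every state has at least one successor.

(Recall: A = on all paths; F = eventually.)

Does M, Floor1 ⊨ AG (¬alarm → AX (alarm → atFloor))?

Holds

States satisfying ¬alarm → AX (alarm → atFloor): {Floor1, DoorClosed, Moving, Floor2, DoorOpen}.
States satisfying AG (¬alarm → AX (alarm → atFloor)): {Floor1, DoorClosed, Moving, Floor2, DoorOpen}.
Every state reachable from Floor1 satisfies ¬alarm → AX (alarm → atFloor).
Floor1 ∈ Sat(AG (¬alarm → AX (alarm → atFloor))).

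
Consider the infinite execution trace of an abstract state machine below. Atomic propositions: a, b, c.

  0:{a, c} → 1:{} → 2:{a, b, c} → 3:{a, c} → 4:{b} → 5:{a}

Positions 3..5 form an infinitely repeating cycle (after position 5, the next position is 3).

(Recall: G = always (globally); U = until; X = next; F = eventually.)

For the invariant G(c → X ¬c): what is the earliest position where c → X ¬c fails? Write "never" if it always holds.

2

Check c → X ¬c at each position in order: 0 ✓, 1 ✓.
At position 2 the labels are {a, b, c} and the next position 3 has {a, c}, so c → X ¬c is false there. This is the first violation.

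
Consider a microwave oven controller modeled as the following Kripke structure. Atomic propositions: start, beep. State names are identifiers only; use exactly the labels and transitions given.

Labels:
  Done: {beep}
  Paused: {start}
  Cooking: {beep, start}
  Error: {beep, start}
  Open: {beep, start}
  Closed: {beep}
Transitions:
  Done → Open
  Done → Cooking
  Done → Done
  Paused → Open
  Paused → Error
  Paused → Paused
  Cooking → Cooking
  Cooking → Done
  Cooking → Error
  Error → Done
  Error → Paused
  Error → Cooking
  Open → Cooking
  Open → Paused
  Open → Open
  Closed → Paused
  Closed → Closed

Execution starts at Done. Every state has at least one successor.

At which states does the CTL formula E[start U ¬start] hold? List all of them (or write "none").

States satisfying start: {Paused, Cooking, Error, Open}.
States satisfying ¬start: {Done, Closed}.
States satisfying E[start U ¬start]: {Done, Paused, Cooking, Error, Open, Closed}.

{Done, Paused, Cooking, Error, Open, Closed}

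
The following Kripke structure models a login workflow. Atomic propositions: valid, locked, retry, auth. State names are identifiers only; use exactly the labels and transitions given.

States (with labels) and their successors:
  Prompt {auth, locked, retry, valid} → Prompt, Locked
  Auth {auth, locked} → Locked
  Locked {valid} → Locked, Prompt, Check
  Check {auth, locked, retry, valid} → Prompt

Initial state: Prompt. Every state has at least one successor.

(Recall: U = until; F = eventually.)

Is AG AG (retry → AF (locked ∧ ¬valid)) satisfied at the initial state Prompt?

States satisfying AG (retry → AF (locked ∧ ¬valid)): ∅.
States satisfying AG AG (retry → AF (locked ∧ ¬valid)): ∅.
Check is reachable from Prompt and violates AG (retry → AF (locked ∧ ¬valid)), so AG fails at Prompt.
Prompt ∉ Sat(AG AG (retry → AF (locked ∧ ¬valid))).

Does not hold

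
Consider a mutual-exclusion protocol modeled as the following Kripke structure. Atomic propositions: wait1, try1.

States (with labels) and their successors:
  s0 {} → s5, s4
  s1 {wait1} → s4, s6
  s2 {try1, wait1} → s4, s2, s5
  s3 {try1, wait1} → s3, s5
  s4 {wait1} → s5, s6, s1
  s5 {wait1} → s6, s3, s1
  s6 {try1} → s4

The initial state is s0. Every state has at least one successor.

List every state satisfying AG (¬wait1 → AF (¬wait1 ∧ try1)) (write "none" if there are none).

States satisfying ¬wait1 → AF (¬wait1 ∧ try1): {s1, s2, s3, s4, s5, s6}.
States satisfying AG (¬wait1 → AF (¬wait1 ∧ try1)): {s1, s2, s3, s4, s5, s6}.

{s1, s2, s3, s4, s5, s6}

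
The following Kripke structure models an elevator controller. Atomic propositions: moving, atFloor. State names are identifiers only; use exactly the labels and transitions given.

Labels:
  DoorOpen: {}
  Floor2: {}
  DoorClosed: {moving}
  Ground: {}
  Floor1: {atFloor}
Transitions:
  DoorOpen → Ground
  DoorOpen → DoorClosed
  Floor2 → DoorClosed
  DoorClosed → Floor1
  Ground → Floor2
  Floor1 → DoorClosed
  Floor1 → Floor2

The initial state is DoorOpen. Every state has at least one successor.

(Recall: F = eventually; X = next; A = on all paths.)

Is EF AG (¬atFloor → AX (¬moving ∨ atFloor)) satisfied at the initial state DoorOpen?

Violated

States satisfying AG (¬atFloor → AX (¬moving ∨ atFloor)): ∅.
States satisfying EF AG (¬atFloor → AX (¬moving ∨ atFloor)): ∅.
No suitable path/successor from DoorOpen witnesses the formula.
DoorOpen ∉ Sat(EF AG (¬atFloor → AX (¬moving ∨ atFloor))).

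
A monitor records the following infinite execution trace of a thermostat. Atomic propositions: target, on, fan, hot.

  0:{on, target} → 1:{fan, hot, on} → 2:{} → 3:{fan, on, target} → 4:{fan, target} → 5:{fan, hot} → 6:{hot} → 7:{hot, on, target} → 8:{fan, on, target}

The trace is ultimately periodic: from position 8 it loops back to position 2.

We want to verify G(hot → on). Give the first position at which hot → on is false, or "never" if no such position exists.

Check hot → on at each position in order: 0 ✓, 1 ✓, 2 ✓, 3 ✓, 4 ✓.
At position 5 the labels are {fan, hot}, so hot → on is false there. This is the first violation.

5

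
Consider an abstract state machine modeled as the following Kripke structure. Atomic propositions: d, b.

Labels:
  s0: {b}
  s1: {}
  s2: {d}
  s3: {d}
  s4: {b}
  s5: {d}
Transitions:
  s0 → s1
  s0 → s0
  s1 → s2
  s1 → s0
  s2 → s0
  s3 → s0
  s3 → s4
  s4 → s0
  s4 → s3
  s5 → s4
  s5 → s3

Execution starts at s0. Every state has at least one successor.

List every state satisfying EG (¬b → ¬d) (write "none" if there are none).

{s0, s1, s4}

States satisfying ¬b → ¬d: {s0, s1, s4}.
States satisfying EG (¬b → ¬d): {s0, s1, s4}.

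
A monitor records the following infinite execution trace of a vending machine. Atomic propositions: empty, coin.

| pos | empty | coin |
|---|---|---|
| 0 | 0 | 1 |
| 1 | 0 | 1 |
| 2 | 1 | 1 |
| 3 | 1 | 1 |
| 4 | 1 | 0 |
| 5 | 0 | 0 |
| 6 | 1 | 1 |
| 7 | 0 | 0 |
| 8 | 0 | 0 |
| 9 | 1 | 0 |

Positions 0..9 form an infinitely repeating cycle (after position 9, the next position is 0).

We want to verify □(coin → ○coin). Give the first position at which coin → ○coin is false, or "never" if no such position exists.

3

Check coin → ○coin at each position in order: 0 ✓, 1 ✓, 2 ✓.
At position 3 the labels are {coin, empty} and the next position 4 has {empty}, so coin → ○coin is false there. This is the first violation.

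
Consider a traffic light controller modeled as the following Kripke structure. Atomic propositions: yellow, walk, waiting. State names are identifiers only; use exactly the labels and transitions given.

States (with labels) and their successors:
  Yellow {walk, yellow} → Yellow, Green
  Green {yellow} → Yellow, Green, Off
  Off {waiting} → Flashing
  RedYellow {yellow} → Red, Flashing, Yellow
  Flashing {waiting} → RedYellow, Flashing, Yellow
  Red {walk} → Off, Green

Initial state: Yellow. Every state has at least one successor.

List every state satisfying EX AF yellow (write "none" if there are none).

{Yellow, Green, RedYellow, Flashing, Red}

States satisfying AF yellow: {Yellow, Green, RedYellow}.
States satisfying EX AF yellow: {Yellow, Green, RedYellow, Flashing, Red}.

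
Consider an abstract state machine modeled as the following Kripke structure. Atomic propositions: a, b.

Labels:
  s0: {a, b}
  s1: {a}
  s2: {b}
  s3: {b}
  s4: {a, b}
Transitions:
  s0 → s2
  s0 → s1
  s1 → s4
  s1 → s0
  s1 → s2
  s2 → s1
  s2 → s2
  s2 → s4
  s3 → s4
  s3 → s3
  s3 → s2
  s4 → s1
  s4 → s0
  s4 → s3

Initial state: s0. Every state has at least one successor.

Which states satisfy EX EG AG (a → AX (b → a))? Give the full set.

none

States satisfying EG AG (a → AX (b → a)): ∅.
States satisfying EX EG AG (a → AX (b → a)): ∅.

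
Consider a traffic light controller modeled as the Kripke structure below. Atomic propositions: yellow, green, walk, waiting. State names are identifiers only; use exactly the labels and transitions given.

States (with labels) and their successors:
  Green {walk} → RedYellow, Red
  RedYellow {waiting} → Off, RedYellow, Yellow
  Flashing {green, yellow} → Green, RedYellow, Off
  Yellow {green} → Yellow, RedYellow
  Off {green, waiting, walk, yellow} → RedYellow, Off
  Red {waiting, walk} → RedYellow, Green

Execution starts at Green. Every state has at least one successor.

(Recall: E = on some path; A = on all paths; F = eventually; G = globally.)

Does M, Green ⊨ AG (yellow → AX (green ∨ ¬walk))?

States satisfying yellow → AX (green ∨ ¬walk): {Green, RedYellow, Yellow, Off, Red}.
States satisfying AG (yellow → AX (green ∨ ¬walk)): {Green, RedYellow, Yellow, Off, Red}.
Every state reachable from Green satisfies yellow → AX (green ∨ ¬walk).
Green ∈ Sat(AG (yellow → AX (green ∨ ¬walk))).

Holds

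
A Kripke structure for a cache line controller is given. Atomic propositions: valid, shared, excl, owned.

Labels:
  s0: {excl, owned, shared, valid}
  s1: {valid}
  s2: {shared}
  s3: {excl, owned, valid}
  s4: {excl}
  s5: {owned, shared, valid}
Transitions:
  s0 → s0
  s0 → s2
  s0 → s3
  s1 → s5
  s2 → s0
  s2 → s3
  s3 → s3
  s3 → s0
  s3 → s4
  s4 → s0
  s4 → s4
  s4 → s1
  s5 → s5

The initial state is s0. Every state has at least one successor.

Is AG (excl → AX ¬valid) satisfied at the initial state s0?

States satisfying excl → AX ¬valid: {s1, s2, s5}.
States satisfying AG (excl → AX ¬valid): {s1, s5}.
s0 is reachable from s0 and violates excl → AX ¬valid, so AG fails at s0.
s0 ∉ Sat(AG (excl → AX ¬valid)).

No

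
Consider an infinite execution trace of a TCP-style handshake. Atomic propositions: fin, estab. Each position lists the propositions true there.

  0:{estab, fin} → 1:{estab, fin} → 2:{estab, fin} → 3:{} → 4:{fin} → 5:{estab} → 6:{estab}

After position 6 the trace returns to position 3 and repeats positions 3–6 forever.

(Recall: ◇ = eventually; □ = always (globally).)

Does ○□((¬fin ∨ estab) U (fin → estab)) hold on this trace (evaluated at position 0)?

Does not hold

The position after 0 is 1; □((¬fin ∨ estab) U (fin → estab)) is false there.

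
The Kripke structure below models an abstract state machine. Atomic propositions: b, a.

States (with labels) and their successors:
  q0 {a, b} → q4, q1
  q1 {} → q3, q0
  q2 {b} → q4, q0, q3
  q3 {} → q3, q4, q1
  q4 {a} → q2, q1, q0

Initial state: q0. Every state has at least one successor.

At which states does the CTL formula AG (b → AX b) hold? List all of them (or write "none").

none

States satisfying b → AX b: {q1, q3, q4}.
States satisfying AG (b → AX b): ∅.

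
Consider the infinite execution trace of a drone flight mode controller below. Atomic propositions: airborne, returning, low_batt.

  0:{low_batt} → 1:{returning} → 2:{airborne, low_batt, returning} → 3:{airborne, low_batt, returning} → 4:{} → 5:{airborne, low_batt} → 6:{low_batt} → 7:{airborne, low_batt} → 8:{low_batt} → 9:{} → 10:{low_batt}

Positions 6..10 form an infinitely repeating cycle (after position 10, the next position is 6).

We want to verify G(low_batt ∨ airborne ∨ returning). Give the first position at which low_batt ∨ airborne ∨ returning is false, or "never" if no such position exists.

Check low_batt ∨ airborne ∨ returning at each position in order: 0 ✓, 1 ✓, 2 ✓, 3 ✓.
At position 4 the labels are {}, so low_batt ∨ airborne ∨ returning is false there. This is the first violation.

4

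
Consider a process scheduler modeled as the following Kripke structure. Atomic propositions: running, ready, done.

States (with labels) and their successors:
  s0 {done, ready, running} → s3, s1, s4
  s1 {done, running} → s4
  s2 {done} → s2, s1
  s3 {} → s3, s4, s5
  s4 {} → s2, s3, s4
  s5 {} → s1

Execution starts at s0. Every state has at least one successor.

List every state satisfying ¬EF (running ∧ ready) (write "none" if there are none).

{s1, s2, s3, s4, s5}

States satisfying running ∧ ready: {s0}.
States satisfying EF (running ∧ ready): {s0}.
States satisfying ¬EF (running ∧ ready): {s1, s2, s3, s4, s5}.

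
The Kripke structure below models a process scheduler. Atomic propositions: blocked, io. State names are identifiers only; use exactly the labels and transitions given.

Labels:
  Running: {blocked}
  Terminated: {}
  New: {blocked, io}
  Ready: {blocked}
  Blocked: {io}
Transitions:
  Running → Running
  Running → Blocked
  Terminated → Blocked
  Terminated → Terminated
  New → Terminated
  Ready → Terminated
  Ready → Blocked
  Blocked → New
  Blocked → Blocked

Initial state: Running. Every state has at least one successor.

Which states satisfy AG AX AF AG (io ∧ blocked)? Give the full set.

none

States satisfying AX AF AG (io ∧ blocked): ∅.
States satisfying AG AX AF AG (io ∧ blocked): ∅.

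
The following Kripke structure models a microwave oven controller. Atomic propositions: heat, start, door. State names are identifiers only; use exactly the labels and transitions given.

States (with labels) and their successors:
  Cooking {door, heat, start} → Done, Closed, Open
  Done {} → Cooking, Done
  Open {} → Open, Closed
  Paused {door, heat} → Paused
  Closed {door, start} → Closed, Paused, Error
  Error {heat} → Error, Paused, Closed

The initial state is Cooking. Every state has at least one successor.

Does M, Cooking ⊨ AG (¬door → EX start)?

Holds

States satisfying ¬door → EX start: {Cooking, Done, Open, Paused, Closed, Error}.
States satisfying AG (¬door → EX start): {Cooking, Done, Open, Paused, Closed, Error}.
Every state reachable from Cooking satisfies ¬door → EX start.
Cooking ∈ Sat(AG (¬door → EX start)).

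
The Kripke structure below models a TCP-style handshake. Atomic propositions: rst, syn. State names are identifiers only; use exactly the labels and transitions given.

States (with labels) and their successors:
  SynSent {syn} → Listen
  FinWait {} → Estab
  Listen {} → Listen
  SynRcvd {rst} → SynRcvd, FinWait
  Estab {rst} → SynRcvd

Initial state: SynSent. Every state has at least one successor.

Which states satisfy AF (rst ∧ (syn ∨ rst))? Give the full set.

{FinWait, SynRcvd, Estab}

States satisfying rst ∧ (syn ∨ rst): {SynRcvd, Estab}.
States satisfying AF (rst ∧ (syn ∨ rst)): {FinWait, SynRcvd, Estab}.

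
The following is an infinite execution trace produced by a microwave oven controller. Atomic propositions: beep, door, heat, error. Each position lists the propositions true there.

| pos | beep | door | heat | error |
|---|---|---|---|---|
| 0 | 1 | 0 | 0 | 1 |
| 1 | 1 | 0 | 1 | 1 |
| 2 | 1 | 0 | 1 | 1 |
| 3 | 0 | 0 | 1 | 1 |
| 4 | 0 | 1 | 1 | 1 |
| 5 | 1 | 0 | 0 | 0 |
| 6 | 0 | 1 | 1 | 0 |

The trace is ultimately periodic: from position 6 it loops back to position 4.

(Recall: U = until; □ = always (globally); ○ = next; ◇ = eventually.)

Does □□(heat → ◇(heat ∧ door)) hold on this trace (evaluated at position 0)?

□(heat → ◇(heat ∧ door)) holds at every position 0..6, and those are all positions ever visited, so □□(heat → ◇(heat ∧ door)) holds.

Holds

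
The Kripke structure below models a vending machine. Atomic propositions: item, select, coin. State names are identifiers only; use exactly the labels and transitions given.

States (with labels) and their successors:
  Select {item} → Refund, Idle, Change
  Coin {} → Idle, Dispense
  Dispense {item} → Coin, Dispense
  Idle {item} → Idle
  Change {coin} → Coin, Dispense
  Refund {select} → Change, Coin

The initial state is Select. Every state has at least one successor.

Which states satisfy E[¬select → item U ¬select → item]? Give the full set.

{Select, Dispense, Idle, Refund}

States satisfying ¬select → item: {Select, Dispense, Idle, Refund}.
States satisfying E[¬select → item U ¬select → item]: {Select, Dispense, Idle, Refund}.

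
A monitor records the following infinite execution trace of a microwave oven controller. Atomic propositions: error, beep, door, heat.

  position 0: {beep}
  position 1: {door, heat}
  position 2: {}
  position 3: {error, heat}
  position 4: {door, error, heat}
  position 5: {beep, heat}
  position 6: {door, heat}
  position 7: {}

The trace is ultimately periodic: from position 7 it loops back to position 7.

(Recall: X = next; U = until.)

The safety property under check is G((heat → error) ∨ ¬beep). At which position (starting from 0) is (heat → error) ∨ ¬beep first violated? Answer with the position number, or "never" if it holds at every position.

Check (heat → error) ∨ ¬beep at each position in order: 0 ✓, 1 ✓, 2 ✓, 3 ✓, 4 ✓.
At position 5 the labels are {beep, heat}, so (heat → error) ∨ ¬beep is false there. This is the first violation.

5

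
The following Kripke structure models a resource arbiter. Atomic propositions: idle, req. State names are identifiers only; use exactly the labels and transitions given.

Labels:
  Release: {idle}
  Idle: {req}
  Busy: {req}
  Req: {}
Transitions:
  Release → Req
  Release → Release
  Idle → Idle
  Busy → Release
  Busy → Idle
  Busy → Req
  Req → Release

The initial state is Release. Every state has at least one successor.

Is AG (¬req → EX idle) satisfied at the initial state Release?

States satisfying ¬req → EX idle: {Release, Idle, Busy, Req}.
States satisfying AG (¬req → EX idle): {Release, Idle, Busy, Req}.
Every state reachable from Release satisfies ¬req → EX idle.
Release ∈ Sat(AG (¬req → EX idle)).

Yes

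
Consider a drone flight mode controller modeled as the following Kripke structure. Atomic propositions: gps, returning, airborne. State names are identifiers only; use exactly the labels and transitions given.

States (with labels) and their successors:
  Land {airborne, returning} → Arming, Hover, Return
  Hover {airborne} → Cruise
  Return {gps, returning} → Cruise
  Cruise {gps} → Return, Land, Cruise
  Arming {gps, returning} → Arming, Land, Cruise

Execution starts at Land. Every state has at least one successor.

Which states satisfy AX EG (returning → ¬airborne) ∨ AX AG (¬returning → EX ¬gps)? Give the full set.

States satisfying EG (returning → ¬airborne): {Hover, Return, Cruise, Arming}.
States satisfying AX EG (returning → ¬airborne): {Land, Hover, Return}.
States satisfying AG (¬returning → EX ¬gps): ∅.
States satisfying AX AG (¬returning → EX ¬gps): ∅.
States satisfying AX EG (returning → ¬airborne) ∨ AX AG (¬returning → EX ¬gps): {Land, Hover, Return}.

{Land, Hover, Return}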